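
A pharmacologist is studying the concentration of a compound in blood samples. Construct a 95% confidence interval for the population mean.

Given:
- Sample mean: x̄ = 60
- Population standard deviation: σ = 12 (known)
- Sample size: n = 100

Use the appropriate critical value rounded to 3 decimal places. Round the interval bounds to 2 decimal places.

The population standard deviation σ is known, so use a z-interval (standard normal critical value).

For 95% confidence, z* = 1.96 (from standard normal table)

Standard error: SE = σ/√n = 12/√100 = 1.200000

Margin of error: E = z* × SE = 1.96 × 1.200000 = 2.3520

Z-interval: x̄ ± E = 60 ± 2.3520 = (57.6480, 62.3520)

Rounded to 2 decimal places:

(57.65, 62.35)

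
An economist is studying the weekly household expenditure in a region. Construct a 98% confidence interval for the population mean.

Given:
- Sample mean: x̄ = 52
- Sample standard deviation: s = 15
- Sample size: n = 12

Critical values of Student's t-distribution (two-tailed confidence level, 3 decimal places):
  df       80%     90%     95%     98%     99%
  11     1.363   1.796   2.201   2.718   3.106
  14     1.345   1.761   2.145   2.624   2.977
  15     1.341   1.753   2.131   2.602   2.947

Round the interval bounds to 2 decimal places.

The population standard deviation σ is unknown (only the sample standard deviation s is given), so use a t-interval with df = n - 1 = 12 - 1 = 11.

For 98% confidence with df = 11, t* = 2.718 (from t-table)

Standard error: SE = s/√n = 15/√12 = 4.330127

Margin of error: E = t* × SE = 2.718 × 4.330127 = 11.7693

T-interval: x̄ ± E = 52 ± 11.7693 = (40.2307, 63.7693)

Rounded to 2 decimal places:

(40.23, 63.77)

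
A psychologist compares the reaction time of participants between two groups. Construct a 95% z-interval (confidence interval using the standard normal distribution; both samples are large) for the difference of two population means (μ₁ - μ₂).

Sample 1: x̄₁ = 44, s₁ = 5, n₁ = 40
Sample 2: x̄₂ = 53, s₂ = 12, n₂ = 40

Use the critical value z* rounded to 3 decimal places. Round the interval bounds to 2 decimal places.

Both samples are large (n₁ = 40 ≥ 30, n₂ = 40 ≥ 30), so a z-interval for the difference of means applies.

Point estimate: x̄₁ - x̄₂ = 44 - 53 = -9

Standard error: SE = √(s₁²/n₁ + s₂²/n₂)
= √(5²/40 + 12²/40)
= √(0.625000 + 3.600000)
= 2.055480

For 95% confidence, z* = 1.96 (from standard normal table)
Margin of error: E = z* × SE = 1.96 × 2.055480 = 4.0287

Z-interval: (x̄₁ - x̄₂) ± E = -9 ± 4.0287 = (-13.0287, -4.9713)

Rounded to 2 decimal places:

(-13.03, -4.97)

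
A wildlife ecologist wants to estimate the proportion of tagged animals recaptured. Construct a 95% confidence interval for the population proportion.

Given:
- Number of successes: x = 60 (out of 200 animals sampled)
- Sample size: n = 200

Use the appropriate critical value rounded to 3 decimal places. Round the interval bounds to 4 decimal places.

Sample proportion: p̂ = 60/200 = 0.300000

Check conditions for normal approximation:
  np̂ = 60 ≥ 10 ✓
  n(1-p̂) = 140 ≥ 10 ✓

The sample is large enough, so use a z-interval (normal approximation) for the proportion.

For 95% confidence, z* = 1.96 (from standard normal table)

Standard error: SE = √(p̂(1-p̂)/n) = √(0.300000×0.700000/200) = 0.03240370

Margin of error: E = z* × SE = 1.96 × 0.03240370 = 0.063511

Z-interval: p̂ ± E = 0.300000 ± 0.063511 = (0.236489, 0.363511)

Rounded to 4 decimal places:

(0.2365, 0.3635)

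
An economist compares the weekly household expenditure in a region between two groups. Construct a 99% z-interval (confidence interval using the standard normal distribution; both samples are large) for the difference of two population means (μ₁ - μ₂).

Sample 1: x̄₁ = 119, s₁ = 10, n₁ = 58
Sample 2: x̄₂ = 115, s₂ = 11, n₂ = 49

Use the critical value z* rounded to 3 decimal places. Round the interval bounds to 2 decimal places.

Both samples are large (n₁ = 58 ≥ 30, n₂ = 49 ≥ 30), so a z-interval for the difference of means applies.

Point estimate: x̄₁ - x̄₂ = 119 - 115 = 4

Standard error: SE = √(s₁²/n₁ + s₂²/n₂)
= √(10²/58 + 11²/49)
= √(1.724138 + 2.469388)
= 2.047810

For 99% confidence, z* = 2.576 (from standard normal table)
Margin of error: E = z* × SE = 2.576 × 2.047810 = 5.2752

Z-interval: (x̄₁ - x̄₂) ± E = 4 ± 5.2752 = (-1.2752, 9.2752)

Rounded to 2 decimal places:

(-1.28, 9.28)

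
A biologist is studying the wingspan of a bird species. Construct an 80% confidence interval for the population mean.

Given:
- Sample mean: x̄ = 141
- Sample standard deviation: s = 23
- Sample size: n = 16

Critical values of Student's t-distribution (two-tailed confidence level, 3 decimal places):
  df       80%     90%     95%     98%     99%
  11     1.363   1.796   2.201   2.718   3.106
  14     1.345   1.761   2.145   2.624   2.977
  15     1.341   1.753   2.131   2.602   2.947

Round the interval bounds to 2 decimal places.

The population standard deviation σ is unknown (only the sample standard deviation s is given), so use a t-interval with df = n - 1 = 16 - 1 = 15.

For 80% confidence with df = 15, t* = 1.341 (from t-table)

Standard error: SE = s/√n = 23/√16 = 5.750000

Margin of error: E = t* × SE = 1.341 × 5.750000 = 7.7107

T-interval: x̄ ± E = 141 ± 7.7107 = (133.2893, 148.7107)

Rounded to 2 decimal places:

(133.29, 148.71)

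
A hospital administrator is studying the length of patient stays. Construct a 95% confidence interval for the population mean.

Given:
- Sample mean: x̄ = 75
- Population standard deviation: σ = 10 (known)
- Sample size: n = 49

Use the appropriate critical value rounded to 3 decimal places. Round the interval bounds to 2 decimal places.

The population standard deviation σ is known, so use a z-interval (standard normal critical value).

For 95% confidence, z* = 1.96 (from standard normal table)

Standard error: SE = σ/√n = 10/√49 = 1.428571

Margin of error: E = z* × SE = 1.96 × 1.428571 = 2.8000

Z-interval: x̄ ± E = 75 ± 2.8000 = (72.2000, 77.8000)

Rounded to 2 decimal places:

(72.20, 77.80)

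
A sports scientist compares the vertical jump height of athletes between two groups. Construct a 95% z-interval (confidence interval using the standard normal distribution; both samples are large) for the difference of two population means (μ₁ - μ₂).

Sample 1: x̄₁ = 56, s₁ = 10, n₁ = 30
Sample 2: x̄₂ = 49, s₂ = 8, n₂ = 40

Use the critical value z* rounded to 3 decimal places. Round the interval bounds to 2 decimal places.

Both samples are large (n₁ = 30 ≥ 30, n₂ = 40 ≥ 30), so a z-interval for the difference of means applies.

Point estimate: x̄₁ - x̄₂ = 56 - 49 = 7

Standard error: SE = √(s₁²/n₁ + s₂²/n₂)
= √(10²/30 + 8²/40)
= √(3.333333 + 1.600000)
= 2.221111

For 95% confidence, z* = 1.96 (from standard normal table)
Margin of error: E = z* × SE = 1.96 × 2.221111 = 4.3534

Z-interval: (x̄₁ - x̄₂) ± E = 7 ± 4.3534 = (2.6466, 11.3534)

Rounded to 2 decimal places:

(2.65, 11.35)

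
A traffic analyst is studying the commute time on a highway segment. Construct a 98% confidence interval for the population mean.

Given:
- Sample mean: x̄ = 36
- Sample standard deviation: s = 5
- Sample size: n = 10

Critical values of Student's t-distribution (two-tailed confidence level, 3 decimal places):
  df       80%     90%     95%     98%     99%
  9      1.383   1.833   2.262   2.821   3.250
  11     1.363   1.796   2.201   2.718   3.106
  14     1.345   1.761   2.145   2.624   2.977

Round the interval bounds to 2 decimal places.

The population standard deviation σ is unknown (only the sample standard deviation s is given), so use a t-interval with df = n - 1 = 10 - 1 = 9.

For 98% confidence with df = 9, t* = 2.821 (from t-table)

Standard error: SE = s/√n = 5/√10 = 1.581139

Margin of error: E = t* × SE = 2.821 × 1.581139 = 4.4604

T-interval: x̄ ± E = 36 ± 4.4604 = (31.5396, 40.4604)

Rounded to 2 decimal places:

(31.54, 40.46)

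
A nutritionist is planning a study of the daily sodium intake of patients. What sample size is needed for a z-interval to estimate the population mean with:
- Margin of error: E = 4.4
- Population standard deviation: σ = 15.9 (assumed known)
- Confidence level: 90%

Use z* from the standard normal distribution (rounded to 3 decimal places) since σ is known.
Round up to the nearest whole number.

Using z* since population σ is known (z-interval formula).

For 90% confidence, z* = 1.645 (from standard normal table)

Sample size formula for z-interval: n = (z*σ/E)²

n = (1.645 × 15.9 / 4.4)²
  = (5.944432)²
  = 35.3363

Round up to the nearest whole number: n = 36

36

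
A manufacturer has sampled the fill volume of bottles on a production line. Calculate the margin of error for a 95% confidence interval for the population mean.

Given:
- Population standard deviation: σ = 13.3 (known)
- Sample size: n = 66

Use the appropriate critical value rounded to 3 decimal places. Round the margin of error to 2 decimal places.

The population standard deviation σ is known, so use the z-interval margin of error formula.

For 95% confidence, z* = 1.96 (from standard normal table)

Margin of error formula for z-interval: E = z* × σ/√n

E = 1.96 × 13.3/√66
  = 1.96 × 1.637117
  = 3.2087

Rounded to 2 decimal places:

3.21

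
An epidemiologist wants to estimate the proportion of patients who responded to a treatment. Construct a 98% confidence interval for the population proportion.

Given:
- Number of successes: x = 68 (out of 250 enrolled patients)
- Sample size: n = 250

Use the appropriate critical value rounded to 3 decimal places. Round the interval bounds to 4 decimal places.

Sample proportion: p̂ = 68/250 = 0.272000

Check conditions for normal approximation:
  np̂ = 68 ≥ 10 ✓
  n(1-p̂) = 182 ≥ 10 ✓

The sample is large enough, so use a z-interval (normal approximation) for the proportion.

For 98% confidence, z* = 2.326 (from standard normal table)

Standard error: SE = √(p̂(1-p̂)/n) = √(0.272000×0.728000/250) = 0.02814363

Margin of error: E = z* × SE = 2.326 × 0.02814363 = 0.065462

Z-interval: p̂ ± E = 0.272000 ± 0.065462 = (0.206538, 0.337462)

Rounded to 4 decimal places:

(0.2065, 0.3375)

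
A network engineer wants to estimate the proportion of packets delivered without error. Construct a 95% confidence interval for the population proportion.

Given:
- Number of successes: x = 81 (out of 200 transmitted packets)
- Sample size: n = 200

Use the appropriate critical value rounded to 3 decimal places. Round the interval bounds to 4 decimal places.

Sample proportion: p̂ = 81/200 = 0.405000

Check conditions for normal approximation:
  np̂ = 81 ≥ 10 ✓
  n(1-p̂) = 119 ≥ 10 ✓

The sample is large enough, so use a z-interval (normal approximation) for the proportion.

For 95% confidence, z* = 1.96 (from standard normal table)

Standard error: SE = √(p̂(1-p̂)/n) = √(0.405000×0.595000/200) = 0.03471131

Margin of error: E = z* × SE = 1.96 × 0.03471131 = 0.068034

Z-interval: p̂ ± E = 0.405000 ± 0.068034 = (0.336966, 0.473034)

Rounded to 4 decimal places:

(0.3370, 0.4730)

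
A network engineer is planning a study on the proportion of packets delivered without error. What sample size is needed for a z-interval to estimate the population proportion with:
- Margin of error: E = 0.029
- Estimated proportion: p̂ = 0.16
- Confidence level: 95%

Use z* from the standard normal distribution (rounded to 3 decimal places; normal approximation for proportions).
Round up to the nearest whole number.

Using z* for proportion z-interval (normal approximation).

For 95% confidence, z* = 1.96 (from standard normal table)

Sample size formula for proportion z-interval: n = z*²p̂(1-p̂)/E²

n = 1.96² × 0.16 × 0.84 / 0.029²
  = 3.8416 × 0.1344 / 0.000841
  = 613.9251

Round up to the nearest whole number: n = 614

614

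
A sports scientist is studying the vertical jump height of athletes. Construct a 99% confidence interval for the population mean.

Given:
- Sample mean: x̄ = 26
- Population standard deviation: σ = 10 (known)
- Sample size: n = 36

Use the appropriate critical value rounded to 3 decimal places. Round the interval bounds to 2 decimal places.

The population standard deviation σ is known, so use a z-interval (standard normal critical value).

For 99% confidence, z* = 2.576 (from standard normal table)

Standard error: SE = σ/√n = 10/√36 = 1.666667

Margin of error: E = z* × SE = 2.576 × 1.666667 = 4.2933

Z-interval: x̄ ± E = 26 ± 4.2933 = (21.7067, 30.2933)

Rounded to 2 decimal places:

(21.71, 30.29)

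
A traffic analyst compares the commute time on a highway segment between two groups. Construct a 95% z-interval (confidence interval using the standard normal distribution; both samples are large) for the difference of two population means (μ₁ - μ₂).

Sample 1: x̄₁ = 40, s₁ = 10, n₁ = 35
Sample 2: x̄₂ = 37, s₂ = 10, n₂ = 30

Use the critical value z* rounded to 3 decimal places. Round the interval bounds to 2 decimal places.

Both samples are large (n₁ = 35 ≥ 30, n₂ = 30 ≥ 30), so a z-interval for the difference of means applies.

Point estimate: x̄₁ - x̄₂ = 40 - 37 = 3

Standard error: SE = √(s₁²/n₁ + s₂²/n₂)
= √(10²/35 + 10²/30)
= √(2.857143 + 3.333333)
= 2.488067

For 95% confidence, z* = 1.96 (from standard normal table)
Margin of error: E = z* × SE = 1.96 × 2.488067 = 4.8766

Z-interval: (x̄₁ - x̄₂) ± E = 3 ± 4.8766 = (-1.8766, 7.8766)

Rounded to 2 decimal places:

(-1.88, 7.88)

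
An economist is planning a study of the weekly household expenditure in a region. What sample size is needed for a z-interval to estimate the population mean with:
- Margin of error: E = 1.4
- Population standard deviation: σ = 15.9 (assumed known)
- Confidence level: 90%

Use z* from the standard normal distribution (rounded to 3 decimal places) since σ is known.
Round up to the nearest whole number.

Using z* since population σ is known (z-interval formula).

For 90% confidence, z* = 1.645 (from standard normal table)

Sample size formula for z-interval: n = (z*σ/E)²

n = (1.645 × 15.9 / 1.4)²
  = (18.682500)²
  = 349.0358

Round up to the nearest whole number: n = 350

350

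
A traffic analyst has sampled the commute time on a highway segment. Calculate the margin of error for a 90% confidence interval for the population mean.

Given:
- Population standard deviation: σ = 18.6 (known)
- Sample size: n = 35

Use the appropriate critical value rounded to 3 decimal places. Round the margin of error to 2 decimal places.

The population standard deviation σ is known, so use the z-interval margin of error formula.

For 90% confidence, z* = 1.645 (from standard normal table)

Margin of error formula for z-interval: E = z* × σ/√n

E = 1.645 × 18.6/√35
  = 1.645 × 3.143974
  = 5.1718

Rounded to 2 decimal places:

5.17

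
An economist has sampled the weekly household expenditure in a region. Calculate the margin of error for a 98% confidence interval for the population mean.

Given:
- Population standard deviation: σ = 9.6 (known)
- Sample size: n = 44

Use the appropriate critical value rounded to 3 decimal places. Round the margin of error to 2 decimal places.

The population standard deviation σ is known, so use the z-interval margin of error formula.

For 98% confidence, z* = 2.326 (from standard normal table)

Margin of error formula for z-interval: E = z* × σ/√n

E = 2.326 × 9.6/√44
  = 2.326 × 1.447254
  = 3.3663

Rounded to 2 decimal places:

3.37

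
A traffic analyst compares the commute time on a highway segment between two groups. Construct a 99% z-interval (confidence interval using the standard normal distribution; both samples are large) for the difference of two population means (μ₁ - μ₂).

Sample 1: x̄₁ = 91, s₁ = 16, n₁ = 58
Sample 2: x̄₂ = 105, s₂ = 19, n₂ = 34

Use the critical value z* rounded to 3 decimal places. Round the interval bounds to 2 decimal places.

Both samples are large (n₁ = 58 ≥ 30, n₂ = 34 ≥ 30), so a z-interval for the difference of means applies.

Point estimate: x̄₁ - x̄₂ = 91 - 105 = -14

Standard error: SE = √(s₁²/n₁ + s₂²/n₂)
= √(16²/58 + 19²/34)
= √(4.413793 + 10.617647)
= 3.877040

For 99% confidence, z* = 2.576 (from standard normal table)
Margin of error: E = z* × SE = 2.576 × 3.877040 = 9.9873

Z-interval: (x̄₁ - x̄₂) ± E = -14 ± 9.9873 = (-23.9873, -4.0127)

Rounded to 2 decimal places:

(-23.99, -4.01)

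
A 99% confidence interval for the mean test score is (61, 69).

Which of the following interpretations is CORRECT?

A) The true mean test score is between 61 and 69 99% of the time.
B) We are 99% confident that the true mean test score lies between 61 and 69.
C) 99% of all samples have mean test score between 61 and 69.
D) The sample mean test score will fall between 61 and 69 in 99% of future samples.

A confidence interval represents our confidence in the procedure, not a probability statement about the parameter.

Key concept: If we repeated this sampling process many times and computed a 99% CI each time, about 99% of those intervals would contain the true population parameter.

For this specific interval (61, 69):
- Midpoint (point estimate): 65
- Margin of error: 4

The correct interpretation is the one stating confidence that the true parameter lies in the interval — option B.

B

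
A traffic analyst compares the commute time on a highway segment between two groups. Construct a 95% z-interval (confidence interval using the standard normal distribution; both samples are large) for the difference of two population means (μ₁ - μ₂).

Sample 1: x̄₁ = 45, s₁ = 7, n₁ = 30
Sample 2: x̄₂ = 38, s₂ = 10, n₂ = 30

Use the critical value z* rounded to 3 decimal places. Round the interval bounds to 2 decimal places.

Both samples are large (n₁ = 30 ≥ 30, n₂ = 30 ≥ 30), so a z-interval for the difference of means applies.

Point estimate: x̄₁ - x̄₂ = 45 - 38 = 7

Standard error: SE = √(s₁²/n₁ + s₂²/n₂)
= √(7²/30 + 10²/30)
= √(1.633333 + 3.333333)
= 2.228602

For 95% confidence, z* = 1.96 (from standard normal table)
Margin of error: E = z* × SE = 1.96 × 2.228602 = 4.3681

Z-interval: (x̄₁ - x̄₂) ± E = 7 ± 4.3681 = (2.6319, 11.3681)

Rounded to 2 decimal places:

(2.63, 11.37)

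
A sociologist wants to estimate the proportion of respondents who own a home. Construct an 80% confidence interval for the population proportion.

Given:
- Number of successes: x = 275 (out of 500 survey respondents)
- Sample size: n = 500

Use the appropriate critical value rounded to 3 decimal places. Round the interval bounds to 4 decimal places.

Sample proportion: p̂ = 275/500 = 0.550000

Check conditions for normal approximation:
  np̂ = 275 ≥ 10 ✓
  n(1-p̂) = 225 ≥ 10 ✓

The sample is large enough, so use a z-interval (normal approximation) for the proportion.

For 80% confidence, z* = 1.282 (from standard normal table)

Standard error: SE = √(p̂(1-p̂)/n) = √(0.550000×0.450000/500) = 0.02224860

Margin of error: E = z* × SE = 1.282 × 0.02224860 = 0.028523

Z-interval: p̂ ± E = 0.550000 ± 0.028523 = (0.521477, 0.578523)

Rounded to 4 decimal places:

(0.5215, 0.5785)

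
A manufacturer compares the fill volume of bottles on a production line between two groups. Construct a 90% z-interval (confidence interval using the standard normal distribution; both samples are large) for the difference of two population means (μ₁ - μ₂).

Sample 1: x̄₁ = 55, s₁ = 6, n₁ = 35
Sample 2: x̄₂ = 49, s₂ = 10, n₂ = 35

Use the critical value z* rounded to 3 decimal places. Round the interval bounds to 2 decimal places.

Both samples are large (n₁ = 35 ≥ 30, n₂ = 35 ≥ 30), so a z-interval for the difference of means applies.

Point estimate: x̄₁ - x̄₂ = 55 - 49 = 6

Standard error: SE = √(s₁²/n₁ + s₂²/n₂)
= √(6²/35 + 10²/35)
= √(1.028571 + 2.857143)
= 1.971222

For 90% confidence, z* = 1.645 (from standard normal table)
Margin of error: E = z* × SE = 1.645 × 1.971222 = 3.2427

Z-interval: (x̄₁ - x̄₂) ± E = 6 ± 3.2427 = (2.7573, 9.2427)

Rounded to 2 decimal places:

(2.76, 9.24)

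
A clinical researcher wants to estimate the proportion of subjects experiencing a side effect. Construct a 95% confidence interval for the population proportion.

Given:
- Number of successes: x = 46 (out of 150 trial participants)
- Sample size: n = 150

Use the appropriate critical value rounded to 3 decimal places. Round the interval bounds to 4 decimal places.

Sample proportion: p̂ = 46/150 = 0.306667

Check conditions for normal approximation:
  np̂ = 46 ≥ 10 ✓
  n(1-p̂) = 104 ≥ 10 ✓

The sample is large enough, so use a z-interval (normal approximation) for the proportion.

For 95% confidence, z* = 1.96 (from standard normal table)

Standard error: SE = √(p̂(1-p̂)/n) = √(0.306667×0.693333/150) = 0.03764946

Margin of error: E = z* × SE = 1.96 × 0.03764946 = 0.073793

Z-interval: p̂ ± E = 0.306667 ± 0.073793 = (0.232874, 0.380460)

Rounded to 4 decimal places:

(0.2329, 0.3805)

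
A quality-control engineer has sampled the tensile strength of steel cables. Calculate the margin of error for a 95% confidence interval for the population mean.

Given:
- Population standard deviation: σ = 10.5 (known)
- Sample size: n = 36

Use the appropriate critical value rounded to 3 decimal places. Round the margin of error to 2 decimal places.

The population standard deviation σ is known, so use the z-interval margin of error formula.

For 95% confidence, z* = 1.96 (from standard normal table)

Margin of error formula for z-interval: E = z* × σ/√n

E = 1.96 × 10.5/√36
  = 1.96 × 1.750000
  = 3.4300

Rounded to 2 decimal places:

3.43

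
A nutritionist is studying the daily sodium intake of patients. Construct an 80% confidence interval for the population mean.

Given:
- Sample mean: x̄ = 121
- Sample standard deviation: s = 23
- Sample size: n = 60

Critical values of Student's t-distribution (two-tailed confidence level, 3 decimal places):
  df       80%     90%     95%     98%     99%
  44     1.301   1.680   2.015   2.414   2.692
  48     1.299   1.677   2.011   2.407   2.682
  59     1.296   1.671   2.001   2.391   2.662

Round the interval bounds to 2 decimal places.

The population standard deviation σ is unknown (only the sample standard deviation s is given), so use a t-interval with df = n - 1 = 60 - 1 = 59.

For 80% confidence with df = 59, t* = 1.296 (from t-table)

Standard error: SE = s/√n = 23/√60 = 2.969287

Margin of error: E = t* × SE = 1.296 × 2.969287 = 3.8482

T-interval: x̄ ± E = 121 ± 3.8482 = (117.1518, 124.8482)

Rounded to 2 decimal places:

(117.15, 124.85)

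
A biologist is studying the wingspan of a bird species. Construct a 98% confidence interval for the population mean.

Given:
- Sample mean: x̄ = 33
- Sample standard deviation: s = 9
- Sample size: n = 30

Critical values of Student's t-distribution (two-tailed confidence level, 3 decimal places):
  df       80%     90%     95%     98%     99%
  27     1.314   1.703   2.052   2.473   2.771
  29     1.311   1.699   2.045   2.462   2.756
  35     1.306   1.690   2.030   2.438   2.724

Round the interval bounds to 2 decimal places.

The population standard deviation σ is unknown (only the sample standard deviation s is given), so use a t-interval with df = n - 1 = 30 - 1 = 29.

For 98% confidence with df = 29, t* = 2.462 (from t-table)

Standard error: SE = s/√n = 9/√30 = 1.643168

Margin of error: E = t* × SE = 2.462 × 1.643168 = 4.0455

T-interval: x̄ ± E = 33 ± 4.0455 = (28.9545, 37.0455)

Rounded to 2 decimal places:

(28.95, 37.05)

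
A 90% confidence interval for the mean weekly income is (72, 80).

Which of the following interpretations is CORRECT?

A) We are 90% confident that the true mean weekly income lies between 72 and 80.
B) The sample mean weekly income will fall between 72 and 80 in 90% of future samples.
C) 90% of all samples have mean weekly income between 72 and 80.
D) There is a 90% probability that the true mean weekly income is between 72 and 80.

A confidence interval represents our confidence in the procedure, not a probability statement about the parameter.

Key concept: If we repeated this sampling process many times and computed a 90% CI each time, about 90% of those intervals would contain the true population parameter.

For this specific interval (72, 80):
- Midpoint (point estimate): 76
- Margin of error: 4

The correct interpretation is the one stating confidence that the true parameter lies in the interval — option A.

A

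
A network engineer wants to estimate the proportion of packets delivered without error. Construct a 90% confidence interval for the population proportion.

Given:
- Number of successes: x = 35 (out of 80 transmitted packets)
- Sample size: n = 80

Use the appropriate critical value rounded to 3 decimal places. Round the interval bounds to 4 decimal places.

Sample proportion: p̂ = 35/80 = 0.437500

Check conditions for normal approximation:
  np̂ = 35 ≥ 10 ✓
  n(1-p̂) = 45 ≥ 10 ✓

The sample is large enough, so use a z-interval (normal approximation) for the proportion.

For 90% confidence, z* = 1.645 (from standard normal table)

Standard error: SE = √(p̂(1-p̂)/n) = √(0.437500×0.562500/80) = 0.05546325

Margin of error: E = z* × SE = 1.645 × 0.05546325 = 0.091237

Z-interval: p̂ ± E = 0.437500 ± 0.091237 = (0.346263, 0.528737)

Rounded to 4 decimal places:

(0.3463, 0.5287)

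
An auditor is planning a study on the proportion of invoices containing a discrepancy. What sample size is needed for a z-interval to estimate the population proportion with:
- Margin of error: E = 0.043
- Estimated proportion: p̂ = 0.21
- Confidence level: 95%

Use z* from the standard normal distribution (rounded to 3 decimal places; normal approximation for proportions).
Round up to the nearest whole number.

Using z* for proportion z-interval (normal approximation).

For 95% confidence, z* = 1.96 (from standard normal table)

Sample size formula for proportion z-interval: n = z*²p̂(1-p̂)/E²

n = 1.96² × 0.21 × 0.79 / 0.043²
  = 3.8416 × 0.1659 / 0.001849
  = 344.6844

Round up to the nearest whole number: n = 345

345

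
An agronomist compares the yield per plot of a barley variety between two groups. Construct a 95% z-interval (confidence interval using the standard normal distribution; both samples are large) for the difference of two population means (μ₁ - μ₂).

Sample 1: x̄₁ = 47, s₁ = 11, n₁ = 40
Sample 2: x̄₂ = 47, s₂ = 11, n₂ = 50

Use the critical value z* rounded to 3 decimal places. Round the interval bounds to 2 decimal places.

Both samples are large (n₁ = 40 ≥ 30, n₂ = 50 ≥ 30), so a z-interval for the difference of means applies.

Point estimate: x̄₁ - x̄₂ = 47 - 47 = 0

Standard error: SE = √(s₁²/n₁ + s₂²/n₂)
= √(11²/40 + 11²/50)
= √(3.025000 + 2.420000)
= 2.333452

For 95% confidence, z* = 1.96 (from standard normal table)
Margin of error: E = z* × SE = 1.96 × 2.333452 = 4.5736

Z-interval: (x̄₁ - x̄₂) ± E = 0 ± 4.5736 = (-4.5736, 4.5736)

Rounded to 2 decimal places:

(-4.57, 4.57)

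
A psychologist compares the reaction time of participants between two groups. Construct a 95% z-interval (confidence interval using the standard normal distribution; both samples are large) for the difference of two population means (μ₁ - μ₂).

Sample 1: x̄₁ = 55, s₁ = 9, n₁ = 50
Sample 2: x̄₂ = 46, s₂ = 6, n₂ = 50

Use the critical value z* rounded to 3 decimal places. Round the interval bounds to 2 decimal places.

Both samples are large (n₁ = 50 ≥ 30, n₂ = 50 ≥ 30), so a z-interval for the difference of means applies.

Point estimate: x̄₁ - x̄₂ = 55 - 46 = 9

Standard error: SE = √(s₁²/n₁ + s₂²/n₂)
= √(9²/50 + 6²/50)
= √(1.620000 + 0.720000)
= 1.529706

For 95% confidence, z* = 1.96 (from standard normal table)
Margin of error: E = z* × SE = 1.96 × 1.529706 = 2.9982

Z-interval: (x̄₁ - x̄₂) ± E = 9 ± 2.9982 = (6.0018, 11.9982)

Rounded to 2 decimal places:

(6.00, 12.00)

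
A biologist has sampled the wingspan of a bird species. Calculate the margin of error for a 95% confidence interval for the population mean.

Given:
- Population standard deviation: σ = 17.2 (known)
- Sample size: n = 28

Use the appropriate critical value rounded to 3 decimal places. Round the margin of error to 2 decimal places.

The population standard deviation σ is known, so use the z-interval margin of error formula.

For 95% confidence, z* = 1.96 (from standard normal table)

Margin of error formula for z-interval: E = z* × σ/√n

E = 1.96 × 17.2/√28
  = 1.96 × 3.250494
  = 6.3710

Rounded to 2 decimal places:

6.37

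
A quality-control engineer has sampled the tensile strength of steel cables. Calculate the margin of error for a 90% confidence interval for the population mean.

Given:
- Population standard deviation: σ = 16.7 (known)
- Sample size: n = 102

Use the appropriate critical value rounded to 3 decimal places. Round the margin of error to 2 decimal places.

The population standard deviation σ is known, so use the z-interval margin of error formula.

For 90% confidence, z* = 1.645 (from standard normal table)

Margin of error formula for z-interval: E = z* × σ/√n

E = 1.645 × 16.7/√102
  = 1.645 × 1.653546
  = 2.7201

Rounded to 2 decimal places:

2.72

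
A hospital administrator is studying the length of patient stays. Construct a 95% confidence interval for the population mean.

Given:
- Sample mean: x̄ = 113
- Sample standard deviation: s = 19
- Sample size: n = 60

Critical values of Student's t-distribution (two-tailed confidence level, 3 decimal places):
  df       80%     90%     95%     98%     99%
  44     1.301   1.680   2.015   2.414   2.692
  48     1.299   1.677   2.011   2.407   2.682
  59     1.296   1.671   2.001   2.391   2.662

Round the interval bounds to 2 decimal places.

The population standard deviation σ is unknown (only the sample standard deviation s is given), so use a t-interval with df = n - 1 = 60 - 1 = 59.

For 95% confidence with df = 59, t* = 2.001 (from t-table)

Standard error: SE = s/√n = 19/√60 = 2.452889

Margin of error: E = t* × SE = 2.001 × 2.452889 = 4.9082

T-interval: x̄ ± E = 113 ± 4.9082 = (108.0918, 117.9082)

Rounded to 2 decimal places:

(108.09, 117.91)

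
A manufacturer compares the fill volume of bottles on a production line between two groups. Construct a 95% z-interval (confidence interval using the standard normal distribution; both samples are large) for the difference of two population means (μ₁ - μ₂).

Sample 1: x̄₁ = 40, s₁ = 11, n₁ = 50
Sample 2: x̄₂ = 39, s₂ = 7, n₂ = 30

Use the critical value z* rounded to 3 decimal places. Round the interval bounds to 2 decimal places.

Both samples are large (n₁ = 50 ≥ 30, n₂ = 30 ≥ 30), so a z-interval for the difference of means applies.

Point estimate: x̄₁ - x̄₂ = 40 - 39 = 1

Standard error: SE = √(s₁²/n₁ + s₂²/n₂)
= √(11²/50 + 7²/30)
= √(2.420000 + 1.633333)
= 2.013289

For 95% confidence, z* = 1.96 (from standard normal table)
Margin of error: E = z* × SE = 1.96 × 2.013289 = 3.9460

Z-interval: (x̄₁ - x̄₂) ± E = 1 ± 3.9460 = (-2.9460, 4.9460)

Rounded to 2 decimal places:

(-2.95, 4.95)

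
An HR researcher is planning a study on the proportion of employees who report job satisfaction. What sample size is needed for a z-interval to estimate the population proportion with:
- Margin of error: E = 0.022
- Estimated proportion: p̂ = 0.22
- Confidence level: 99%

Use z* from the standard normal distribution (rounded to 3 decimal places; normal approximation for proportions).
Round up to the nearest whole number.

Using z* for proportion z-interval (normal approximation).

For 99% confidence, z* = 2.576 (from standard normal table)

Sample size formula for proportion z-interval: n = z*²p̂(1-p̂)/E²

n = 2.576² × 0.22 × 0.78 / 0.022²
  = 6.635776 × 0.1716 / 0.000484
  = 2352.6842

Round up to the nearest whole number: n = 2353

2353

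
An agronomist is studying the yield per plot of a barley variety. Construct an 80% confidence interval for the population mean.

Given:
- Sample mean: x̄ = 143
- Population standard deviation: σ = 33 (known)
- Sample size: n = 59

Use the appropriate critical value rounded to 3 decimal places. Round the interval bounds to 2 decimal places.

The population standard deviation σ is known, so use a z-interval (standard normal critical value).

For 80% confidence, z* = 1.282 (from standard normal table)

Standard error: SE = σ/√n = 33/√59 = 4.296234

Margin of error: E = z* × SE = 1.282 × 4.296234 = 5.5078

Z-interval: x̄ ± E = 143 ± 5.5078 = (137.4922, 148.5078)

Rounded to 2 decimal places:

(137.49, 148.51)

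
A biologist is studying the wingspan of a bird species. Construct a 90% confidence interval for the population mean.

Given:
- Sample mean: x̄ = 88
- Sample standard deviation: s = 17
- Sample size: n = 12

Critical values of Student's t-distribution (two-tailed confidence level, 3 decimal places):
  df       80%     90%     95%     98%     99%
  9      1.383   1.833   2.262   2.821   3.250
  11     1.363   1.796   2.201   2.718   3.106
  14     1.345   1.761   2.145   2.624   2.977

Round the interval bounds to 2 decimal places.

The population standard deviation σ is unknown (only the sample standard deviation s is given), so use a t-interval with df = n - 1 = 12 - 1 = 11.

For 90% confidence with df = 11, t* = 1.796 (from t-table)

Standard error: SE = s/√n = 17/√12 = 4.907477

Margin of error: E = t* × SE = 1.796 × 4.907477 = 8.8138

T-interval: x̄ ± E = 88 ± 8.8138 = (79.1862, 96.8138)

Rounded to 2 decimal places:

(79.19, 96.81)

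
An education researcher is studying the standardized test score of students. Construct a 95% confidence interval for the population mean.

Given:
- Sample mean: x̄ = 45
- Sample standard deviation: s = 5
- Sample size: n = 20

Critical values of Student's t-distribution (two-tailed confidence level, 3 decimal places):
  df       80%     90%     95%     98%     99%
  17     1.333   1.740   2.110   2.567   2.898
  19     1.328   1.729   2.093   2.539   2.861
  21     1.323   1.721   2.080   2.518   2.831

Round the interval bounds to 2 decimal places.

The population standard deviation σ is unknown (only the sample standard deviation s is given), so use a t-interval with df = n - 1 = 20 - 1 = 19.

For 95% confidence with df = 19, t* = 2.093 (from t-table)

Standard error: SE = s/√n = 5/√20 = 1.118034

Margin of error: E = t* × SE = 2.093 × 1.118034 = 2.3400

T-interval: x̄ ± E = 45 ± 2.3400 = (42.6600, 47.3400)

Rounded to 2 decimal places:

(42.66, 47.34)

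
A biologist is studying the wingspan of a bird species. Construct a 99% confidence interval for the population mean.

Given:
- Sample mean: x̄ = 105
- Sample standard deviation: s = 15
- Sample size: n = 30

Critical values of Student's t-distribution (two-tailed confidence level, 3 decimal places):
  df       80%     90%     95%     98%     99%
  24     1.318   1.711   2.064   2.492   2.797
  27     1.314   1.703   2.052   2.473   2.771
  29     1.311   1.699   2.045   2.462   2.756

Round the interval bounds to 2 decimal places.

The population standard deviation σ is unknown (only the sample standard deviation s is given), so use a t-interval with df = n - 1 = 30 - 1 = 29.

For 99% confidence with df = 29, t* = 2.756 (from t-table)

Standard error: SE = s/√n = 15/√30 = 2.738613

Margin of error: E = t* × SE = 2.756 × 2.738613 = 7.5476

T-interval: x̄ ± E = 105 ± 7.5476 = (97.4524, 112.5476)

Rounded to 2 decimal places:

(97.45, 112.55)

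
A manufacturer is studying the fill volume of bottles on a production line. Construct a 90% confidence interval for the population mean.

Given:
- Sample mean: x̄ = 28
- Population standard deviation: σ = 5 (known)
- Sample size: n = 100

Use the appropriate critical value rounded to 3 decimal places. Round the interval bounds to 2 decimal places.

The population standard deviation σ is known, so use a z-interval (standard normal critical value).

For 90% confidence, z* = 1.645 (from standard normal table)

Standard error: SE = σ/√n = 5/√100 = 0.500000

Margin of error: E = z* × SE = 1.645 × 0.500000 = 0.8225

Z-interval: x̄ ± E = 28 ± 0.8225 = (27.1775, 28.8225)

Rounded to 2 decimal places:

(27.18, 28.82)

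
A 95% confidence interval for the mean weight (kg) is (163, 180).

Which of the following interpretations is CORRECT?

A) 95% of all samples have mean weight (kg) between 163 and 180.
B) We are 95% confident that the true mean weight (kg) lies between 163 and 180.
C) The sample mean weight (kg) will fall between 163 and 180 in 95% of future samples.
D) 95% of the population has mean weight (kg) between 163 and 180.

A confidence interval represents our confidence in the procedure, not a probability statement about the parameter.

Key concept: If we repeated this sampling process many times and computed a 95% CI each time, about 95% of those intervals would contain the true population parameter.

For this specific interval (163, 180):
- Midpoint (point estimate): 171.5
- Margin of error: 8.5

The correct interpretation is the one stating confidence that the true parameter lies in the interval — option B.

B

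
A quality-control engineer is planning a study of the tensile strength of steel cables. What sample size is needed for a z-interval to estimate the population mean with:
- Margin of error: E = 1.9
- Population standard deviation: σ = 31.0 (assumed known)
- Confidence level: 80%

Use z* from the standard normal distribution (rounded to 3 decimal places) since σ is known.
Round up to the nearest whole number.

Using z* since population σ is known (z-interval formula).

For 80% confidence, z* = 1.282 (from standard normal table)

Sample size formula for z-interval: n = (z*σ/E)²

n = (1.282 × 31.0 / 1.9)²
  = (20.916842)²
  = 437.5143

Round up to the nearest whole number: n = 438

438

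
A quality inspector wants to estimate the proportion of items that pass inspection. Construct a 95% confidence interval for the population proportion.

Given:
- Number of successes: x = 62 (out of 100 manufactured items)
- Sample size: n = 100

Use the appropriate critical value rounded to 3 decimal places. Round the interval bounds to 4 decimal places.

Sample proportion: p̂ = 62/100 = 0.620000

Check conditions for normal approximation:
  np̂ = 62 ≥ 10 ✓
  n(1-p̂) = 38 ≥ 10 ✓

The sample is large enough, so use a z-interval (normal approximation) for the proportion.

For 95% confidence, z* = 1.96 (from standard normal table)

Standard error: SE = √(p̂(1-p̂)/n) = √(0.620000×0.380000/100) = 0.04853864

Margin of error: E = z* × SE = 1.96 × 0.04853864 = 0.095136

Z-interval: p̂ ± E = 0.620000 ± 0.095136 = (0.524864, 0.715136)

Rounded to 4 decimal places:

(0.5249, 0.7151)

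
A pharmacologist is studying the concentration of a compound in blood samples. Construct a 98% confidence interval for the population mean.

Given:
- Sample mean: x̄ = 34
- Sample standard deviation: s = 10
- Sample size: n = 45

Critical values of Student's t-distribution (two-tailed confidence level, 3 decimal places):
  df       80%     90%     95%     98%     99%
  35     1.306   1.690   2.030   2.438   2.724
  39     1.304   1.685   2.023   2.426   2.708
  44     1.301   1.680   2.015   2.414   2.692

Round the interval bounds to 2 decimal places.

The population standard deviation σ is unknown (only the sample standard deviation s is given), so use a t-interval with df = n - 1 = 45 - 1 = 44.

For 98% confidence with df = 44, t* = 2.414 (from t-table)

Standard error: SE = s/√n = 10/√45 = 1.490712

Margin of error: E = t* × SE = 2.414 × 1.490712 = 3.5986

T-interval: x̄ ± E = 34 ± 3.5986 = (30.4014, 37.5986)

Rounded to 2 decimal places:

(30.40, 37.60)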